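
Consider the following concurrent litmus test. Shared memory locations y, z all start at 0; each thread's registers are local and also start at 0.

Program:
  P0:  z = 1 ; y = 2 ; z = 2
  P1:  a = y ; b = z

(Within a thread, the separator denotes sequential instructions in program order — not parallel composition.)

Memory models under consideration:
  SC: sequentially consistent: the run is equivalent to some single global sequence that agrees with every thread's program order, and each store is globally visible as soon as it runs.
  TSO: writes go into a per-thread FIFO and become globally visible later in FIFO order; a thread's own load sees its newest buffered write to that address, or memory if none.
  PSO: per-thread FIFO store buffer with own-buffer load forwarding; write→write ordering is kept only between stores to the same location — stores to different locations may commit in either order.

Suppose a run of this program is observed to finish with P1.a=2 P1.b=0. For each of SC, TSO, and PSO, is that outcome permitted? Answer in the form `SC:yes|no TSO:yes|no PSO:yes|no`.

SC:no TSO:no PSO:yes

outcome vector order: (P1.a,P1.b)
[SC] allowed = {<0 0>, <0 1>, <0 2>, <2 1>, <2 2>}
[TSO] allowed = {<0 0>, <0 1>, <0 2>, <2 1>, <2 2>}
[PSO] allowed = {<0 0>, <0 1>, <0 2>, <2 0>, <2 1>, <2 2>}
target <2 0> ∈ {PSO}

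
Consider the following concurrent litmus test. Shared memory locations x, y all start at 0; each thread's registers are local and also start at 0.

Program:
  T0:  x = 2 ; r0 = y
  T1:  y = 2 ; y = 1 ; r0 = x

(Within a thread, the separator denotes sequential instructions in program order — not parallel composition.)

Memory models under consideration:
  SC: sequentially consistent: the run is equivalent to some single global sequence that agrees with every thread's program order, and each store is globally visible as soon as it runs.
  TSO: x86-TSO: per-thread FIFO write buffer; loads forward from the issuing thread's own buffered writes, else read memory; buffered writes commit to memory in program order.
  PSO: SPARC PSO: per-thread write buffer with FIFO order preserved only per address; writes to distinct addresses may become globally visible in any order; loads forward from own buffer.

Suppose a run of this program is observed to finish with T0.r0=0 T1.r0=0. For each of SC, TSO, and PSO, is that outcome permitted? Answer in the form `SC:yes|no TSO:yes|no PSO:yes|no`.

SC:no TSO:yes PSO:yes

outcome vector order: (T0.r0,T1.r0)
SC: 4 outcomes — {02, 10, 12, 22}
TSO: 6 outcomes — {00, 02, 10, 12, 20, 22}
PSO: 6 outcomes — {00, 02, 10, 12, 20, 22}
target 00 ∈ {TSO,PSO}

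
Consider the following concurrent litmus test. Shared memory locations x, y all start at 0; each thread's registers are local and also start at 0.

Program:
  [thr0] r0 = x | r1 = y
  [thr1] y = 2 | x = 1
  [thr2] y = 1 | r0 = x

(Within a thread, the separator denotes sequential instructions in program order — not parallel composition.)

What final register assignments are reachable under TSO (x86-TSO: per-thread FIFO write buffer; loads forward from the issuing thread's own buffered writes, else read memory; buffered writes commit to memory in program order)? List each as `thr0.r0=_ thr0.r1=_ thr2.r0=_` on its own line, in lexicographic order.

outcome vector order: (thr0.r0,thr0.r1,thr2.r0)
|TSO outcomes| = 10

thr0.r0=0 thr0.r1=0 thr2.r0=0
thr0.r0=0 thr0.r1=0 thr2.r0=1
thr0.r0=0 thr0.r1=1 thr2.r0=0
thr0.r0=0 thr0.r1=1 thr2.r0=1
thr0.r0=0 thr0.r1=2 thr2.r0=0
thr0.r0=0 thr0.r1=2 thr2.r0=1
thr0.r0=1 thr0.r1=1 thr2.r0=0
thr0.r0=1 thr0.r1=1 thr2.r0=1
thr0.r0=1 thr0.r1=2 thr2.r0=0
thr0.r0=1 thr0.r1=2 thr2.r0=1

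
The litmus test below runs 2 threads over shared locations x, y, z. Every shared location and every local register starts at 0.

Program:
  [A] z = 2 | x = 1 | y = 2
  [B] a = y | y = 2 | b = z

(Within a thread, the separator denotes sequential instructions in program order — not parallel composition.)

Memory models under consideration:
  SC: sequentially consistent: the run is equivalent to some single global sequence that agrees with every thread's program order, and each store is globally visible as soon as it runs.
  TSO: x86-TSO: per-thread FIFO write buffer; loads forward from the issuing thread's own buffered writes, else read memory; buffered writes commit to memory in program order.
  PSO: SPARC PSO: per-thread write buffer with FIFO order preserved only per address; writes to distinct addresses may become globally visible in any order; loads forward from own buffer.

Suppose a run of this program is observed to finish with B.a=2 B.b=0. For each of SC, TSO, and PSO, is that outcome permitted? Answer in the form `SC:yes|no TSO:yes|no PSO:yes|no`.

outcome vector order: (B.a,B.b)
SC: 3 outcomes — {0/0, 0/2, 2/2}
TSO: 3 outcomes — {0/0, 0/2, 2/2}
PSO: 4 outcomes — {0/0, 0/2, 2/0, 2/2}
target 2/0 ∈ {PSO}

SC:no TSO:no PSO:yes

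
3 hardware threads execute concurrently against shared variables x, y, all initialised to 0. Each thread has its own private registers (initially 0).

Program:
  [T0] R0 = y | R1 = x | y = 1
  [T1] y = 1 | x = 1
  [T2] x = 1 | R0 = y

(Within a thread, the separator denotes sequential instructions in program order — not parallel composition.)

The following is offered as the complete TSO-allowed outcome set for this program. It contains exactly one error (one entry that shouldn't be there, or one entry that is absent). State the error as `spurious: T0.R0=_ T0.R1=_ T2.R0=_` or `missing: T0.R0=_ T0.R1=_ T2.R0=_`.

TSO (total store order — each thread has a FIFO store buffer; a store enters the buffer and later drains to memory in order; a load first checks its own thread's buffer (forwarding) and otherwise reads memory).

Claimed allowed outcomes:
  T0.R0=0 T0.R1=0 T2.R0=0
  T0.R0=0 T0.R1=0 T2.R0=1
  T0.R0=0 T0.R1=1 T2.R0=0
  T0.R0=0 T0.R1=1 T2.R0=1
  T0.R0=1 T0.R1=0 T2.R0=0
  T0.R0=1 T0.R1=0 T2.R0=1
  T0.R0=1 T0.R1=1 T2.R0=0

missing: T0.R0=1 T0.R1=1 T2.R0=1

outcome vector order: (T0.R0,T0.R1,T2.R0)
TSO (8): 0/0/0, 0/0/1, 0/1/0, 0/1/1, 1/0/0, 1/0/1, 1/1/0, 1/1/1
TSO∖claimed = {1/1/1}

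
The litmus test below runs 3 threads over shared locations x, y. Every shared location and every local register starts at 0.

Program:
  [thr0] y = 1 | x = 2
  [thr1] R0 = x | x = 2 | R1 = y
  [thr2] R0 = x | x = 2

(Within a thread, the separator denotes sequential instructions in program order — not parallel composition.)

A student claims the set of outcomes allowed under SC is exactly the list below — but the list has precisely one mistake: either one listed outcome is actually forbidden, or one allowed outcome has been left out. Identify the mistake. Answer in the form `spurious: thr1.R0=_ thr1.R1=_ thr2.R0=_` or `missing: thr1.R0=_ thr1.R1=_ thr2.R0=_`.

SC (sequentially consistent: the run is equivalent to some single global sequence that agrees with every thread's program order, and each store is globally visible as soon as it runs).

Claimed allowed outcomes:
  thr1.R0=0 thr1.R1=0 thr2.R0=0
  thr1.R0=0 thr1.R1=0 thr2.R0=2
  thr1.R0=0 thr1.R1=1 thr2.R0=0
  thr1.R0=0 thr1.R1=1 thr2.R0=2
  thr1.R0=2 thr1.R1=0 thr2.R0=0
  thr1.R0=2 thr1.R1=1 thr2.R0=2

outcome vector order: (thr1.R0,thr1.R1,thr2.R0)
SC (7): <0 0 0> <0 0 2> <0 1 0> <0 1 2> <2 0 0> <2 1 0> <2 1 2>
SC∖claimed = {<2 1 0>}

missing: thr1.R0=2 thr1.R1=1 thr2.R0=0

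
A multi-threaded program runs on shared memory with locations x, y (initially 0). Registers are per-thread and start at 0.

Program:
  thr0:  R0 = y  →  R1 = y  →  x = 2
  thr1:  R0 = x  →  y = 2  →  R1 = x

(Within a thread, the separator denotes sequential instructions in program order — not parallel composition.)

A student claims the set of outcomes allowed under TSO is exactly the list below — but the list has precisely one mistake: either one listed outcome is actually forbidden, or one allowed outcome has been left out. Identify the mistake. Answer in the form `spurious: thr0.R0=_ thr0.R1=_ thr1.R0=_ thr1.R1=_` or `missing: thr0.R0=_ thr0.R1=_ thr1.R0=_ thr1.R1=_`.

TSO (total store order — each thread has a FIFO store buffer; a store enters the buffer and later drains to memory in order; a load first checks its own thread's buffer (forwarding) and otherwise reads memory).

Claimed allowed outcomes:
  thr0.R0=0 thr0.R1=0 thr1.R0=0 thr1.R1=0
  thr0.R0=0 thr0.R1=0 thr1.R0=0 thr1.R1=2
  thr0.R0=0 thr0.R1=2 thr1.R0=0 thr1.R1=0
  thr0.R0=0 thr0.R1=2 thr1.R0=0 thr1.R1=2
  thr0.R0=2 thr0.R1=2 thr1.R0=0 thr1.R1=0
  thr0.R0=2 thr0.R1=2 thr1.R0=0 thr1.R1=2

missing: thr0.R0=0 thr0.R1=0 thr1.R0=2 thr1.R1=2

outcome vector order: (thr0.R0,thr0.R1,thr1.R0,thr1.R1)
[TSO] allowed = {(0,0,0,0); (0,0,0,2); (0,0,2,2); (0,2,0,0); (0,2,0,2); (2,2,0,0); (2,2,0,2)}
TSO∖claimed = {(0,0,2,2)}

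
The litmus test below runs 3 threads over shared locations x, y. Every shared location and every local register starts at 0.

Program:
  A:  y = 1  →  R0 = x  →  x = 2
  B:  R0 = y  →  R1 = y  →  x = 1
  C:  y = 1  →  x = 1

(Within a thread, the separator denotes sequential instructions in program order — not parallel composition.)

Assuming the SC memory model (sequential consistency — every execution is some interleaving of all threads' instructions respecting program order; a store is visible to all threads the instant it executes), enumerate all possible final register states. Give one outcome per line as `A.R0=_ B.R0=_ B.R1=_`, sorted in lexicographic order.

outcome vector order: (A.R0,B.R0,B.R1)
|SC outcomes| = 6

A.R0=0 B.R0=0 B.R1=0
A.R0=0 B.R0=0 B.R1=1
A.R0=0 B.R0=1 B.R1=1
A.R0=1 B.R0=0 B.R1=0
A.R0=1 B.R0=0 B.R1=1
A.R0=1 B.R0=1 B.R1=1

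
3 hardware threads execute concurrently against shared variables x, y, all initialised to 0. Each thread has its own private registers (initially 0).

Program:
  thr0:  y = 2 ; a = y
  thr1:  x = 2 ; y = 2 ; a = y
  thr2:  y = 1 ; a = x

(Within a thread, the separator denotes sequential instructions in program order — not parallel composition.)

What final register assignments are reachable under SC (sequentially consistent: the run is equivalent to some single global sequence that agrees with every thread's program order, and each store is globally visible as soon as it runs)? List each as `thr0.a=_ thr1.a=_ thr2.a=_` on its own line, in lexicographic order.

thr0.a=1 thr1.a=1 thr2.a=2
thr0.a=1 thr1.a=2 thr2.a=0
thr0.a=1 thr1.a=2 thr2.a=2
thr0.a=2 thr1.a=1 thr2.a=2
thr0.a=2 thr1.a=2 thr2.a=0
thr0.a=2 thr1.a=2 thr2.a=2

outcome vector order: (thr0.a,thr1.a,thr2.a)
|SC outcomes| = 6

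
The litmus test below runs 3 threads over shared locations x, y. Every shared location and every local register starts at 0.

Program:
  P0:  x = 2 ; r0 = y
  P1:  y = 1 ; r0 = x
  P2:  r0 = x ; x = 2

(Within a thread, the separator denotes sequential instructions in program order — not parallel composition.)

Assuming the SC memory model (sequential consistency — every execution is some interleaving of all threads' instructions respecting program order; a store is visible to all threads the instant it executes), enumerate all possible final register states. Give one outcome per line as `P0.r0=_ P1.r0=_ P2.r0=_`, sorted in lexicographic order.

outcome vector order: (P0.r0,P1.r0,P2.r0)
|SC outcomes| = 6

P0.r0=0 P1.r0=2 P2.r0=0
P0.r0=0 P1.r0=2 P2.r0=2
P0.r0=1 P1.r0=0 P2.r0=0
P0.r0=1 P1.r0=0 P2.r0=2
P0.r0=1 P1.r0=2 P2.r0=0
P0.r0=1 P1.r0=2 P2.r0=2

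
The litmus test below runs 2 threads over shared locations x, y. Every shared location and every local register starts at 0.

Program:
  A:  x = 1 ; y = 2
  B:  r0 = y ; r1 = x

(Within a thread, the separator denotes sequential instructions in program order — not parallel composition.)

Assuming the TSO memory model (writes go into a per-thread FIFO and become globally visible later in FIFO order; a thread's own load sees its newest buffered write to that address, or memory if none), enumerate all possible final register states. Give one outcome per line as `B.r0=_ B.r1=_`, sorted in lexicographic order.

B.r0=0 B.r1=0
B.r0=0 B.r1=1
B.r0=2 B.r1=1

outcome vector order: (B.r0,B.r1)
|TSO outcomes| = 3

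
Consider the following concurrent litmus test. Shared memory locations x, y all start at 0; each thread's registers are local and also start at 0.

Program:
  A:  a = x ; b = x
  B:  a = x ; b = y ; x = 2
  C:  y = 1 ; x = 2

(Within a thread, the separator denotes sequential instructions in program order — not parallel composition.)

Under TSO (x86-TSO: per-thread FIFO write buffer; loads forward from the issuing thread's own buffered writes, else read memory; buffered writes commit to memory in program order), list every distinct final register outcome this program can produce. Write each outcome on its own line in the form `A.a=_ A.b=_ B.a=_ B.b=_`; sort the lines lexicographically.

outcome vector order: (A.a,A.b,B.a,B.b)
|TSO outcomes| = 9

A.a=0 A.b=0 B.a=0 B.b=0
A.a=0 A.b=0 B.a=0 B.b=1
A.a=0 A.b=0 B.a=2 B.b=1
A.a=0 A.b=2 B.a=0 B.b=0
A.a=0 A.b=2 B.a=0 B.b=1
A.a=0 A.b=2 B.a=2 B.b=1
A.a=2 A.b=2 B.a=0 B.b=0
A.a=2 A.b=2 B.a=0 B.b=1
A.a=2 A.b=2 B.a=2 B.b=1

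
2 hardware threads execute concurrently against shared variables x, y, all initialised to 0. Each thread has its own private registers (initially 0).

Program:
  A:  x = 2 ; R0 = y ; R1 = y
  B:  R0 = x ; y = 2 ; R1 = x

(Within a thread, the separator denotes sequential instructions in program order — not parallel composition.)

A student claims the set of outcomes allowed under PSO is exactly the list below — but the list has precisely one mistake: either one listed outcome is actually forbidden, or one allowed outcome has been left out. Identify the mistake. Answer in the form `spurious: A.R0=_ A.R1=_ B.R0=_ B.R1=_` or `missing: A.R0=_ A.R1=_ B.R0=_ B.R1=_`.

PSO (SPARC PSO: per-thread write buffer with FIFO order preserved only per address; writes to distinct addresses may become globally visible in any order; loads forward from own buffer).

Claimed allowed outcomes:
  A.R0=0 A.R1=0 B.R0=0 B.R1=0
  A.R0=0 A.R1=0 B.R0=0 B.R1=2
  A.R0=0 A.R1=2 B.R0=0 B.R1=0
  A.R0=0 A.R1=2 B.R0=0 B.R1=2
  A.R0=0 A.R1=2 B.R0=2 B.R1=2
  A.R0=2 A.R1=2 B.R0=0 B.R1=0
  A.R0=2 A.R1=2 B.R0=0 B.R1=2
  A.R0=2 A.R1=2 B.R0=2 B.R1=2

outcome vector order: (A.R0,A.R1,B.R0,B.R1)
PSO: 9 outcomes — {(0,0,0,0); (0,0,0,2); (0,0,2,2); (0,2,0,0); (0,2,0,2); (0,2,2,2); (2,2,0,0); (2,2,0,2); (2,2,2,2)}
PSO∖claimed = {(0,0,2,2)}

missing: A.R0=0 A.R1=0 B.R0=2 B.R1=2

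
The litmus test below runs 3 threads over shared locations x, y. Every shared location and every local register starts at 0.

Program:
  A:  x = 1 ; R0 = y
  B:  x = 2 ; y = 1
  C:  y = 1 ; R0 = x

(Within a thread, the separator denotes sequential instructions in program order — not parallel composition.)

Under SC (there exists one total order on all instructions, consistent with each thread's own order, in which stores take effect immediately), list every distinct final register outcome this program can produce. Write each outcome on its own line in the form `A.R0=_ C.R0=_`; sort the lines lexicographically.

outcome vector order: (A.R0,C.R0)
|SC outcomes| = 5

A.R0=0 C.R0=1
A.R0=0 C.R0=2
A.R0=1 C.R0=0
A.R0=1 C.R0=1
A.R0=1 C.R0=2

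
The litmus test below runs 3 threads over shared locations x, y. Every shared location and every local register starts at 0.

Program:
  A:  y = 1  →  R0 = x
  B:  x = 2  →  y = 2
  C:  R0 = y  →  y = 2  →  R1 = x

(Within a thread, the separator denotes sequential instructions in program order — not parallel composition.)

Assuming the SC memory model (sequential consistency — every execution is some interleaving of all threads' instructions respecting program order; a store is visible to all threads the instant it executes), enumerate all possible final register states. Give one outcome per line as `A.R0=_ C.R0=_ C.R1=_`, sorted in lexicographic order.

A.R0=0 C.R0=0 C.R1=0
A.R0=0 C.R0=0 C.R1=2
A.R0=0 C.R0=1 C.R1=0
A.R0=0 C.R0=1 C.R1=2
A.R0=0 C.R0=2 C.R1=2
A.R0=2 C.R0=0 C.R1=0
A.R0=2 C.R0=0 C.R1=2
A.R0=2 C.R0=1 C.R1=0
A.R0=2 C.R0=1 C.R1=2
A.R0=2 C.R0=2 C.R1=2

outcome vector order: (A.R0,C.R0,C.R1)
|SC outcomes| = 10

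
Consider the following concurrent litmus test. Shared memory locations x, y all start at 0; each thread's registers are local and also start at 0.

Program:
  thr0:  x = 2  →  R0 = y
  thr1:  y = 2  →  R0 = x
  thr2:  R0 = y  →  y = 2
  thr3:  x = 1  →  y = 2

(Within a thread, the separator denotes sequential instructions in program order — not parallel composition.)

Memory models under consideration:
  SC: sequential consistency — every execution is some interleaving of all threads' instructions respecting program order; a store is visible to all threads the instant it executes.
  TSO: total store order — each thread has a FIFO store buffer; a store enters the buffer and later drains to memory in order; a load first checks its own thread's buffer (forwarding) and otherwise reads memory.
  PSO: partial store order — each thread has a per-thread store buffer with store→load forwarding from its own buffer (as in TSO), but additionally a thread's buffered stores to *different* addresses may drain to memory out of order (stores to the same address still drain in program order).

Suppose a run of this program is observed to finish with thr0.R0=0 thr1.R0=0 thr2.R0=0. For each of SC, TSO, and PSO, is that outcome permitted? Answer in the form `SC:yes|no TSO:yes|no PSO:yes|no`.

SC:no TSO:yes PSO:yes

outcome vector order: (thr0.R0,thr1.R0,thr2.R0)
under SC → 010 012 020 022 200 202 210 212 220 222
under TSO → 000 002 010 012 020 022 200 202 210 212 220 222
under PSO → 000 002 010 012 020 022 200 202 210 212 220 222
target 000 ∈ {TSO,PSO}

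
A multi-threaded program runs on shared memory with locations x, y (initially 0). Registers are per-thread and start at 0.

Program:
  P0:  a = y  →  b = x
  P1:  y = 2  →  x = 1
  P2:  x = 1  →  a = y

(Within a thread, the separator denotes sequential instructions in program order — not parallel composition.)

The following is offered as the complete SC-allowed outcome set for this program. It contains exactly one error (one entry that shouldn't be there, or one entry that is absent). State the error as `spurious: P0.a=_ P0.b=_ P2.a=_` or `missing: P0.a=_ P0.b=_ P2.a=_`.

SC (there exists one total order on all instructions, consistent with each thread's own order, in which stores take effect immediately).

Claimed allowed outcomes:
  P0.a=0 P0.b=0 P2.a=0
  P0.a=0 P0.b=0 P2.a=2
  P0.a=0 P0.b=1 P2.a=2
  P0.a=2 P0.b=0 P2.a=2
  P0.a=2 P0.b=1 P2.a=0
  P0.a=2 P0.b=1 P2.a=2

missing: P0.a=0 P0.b=1 P2.a=0

outcome vector order: (P0.a,P0.b,P2.a)
SC (7): 000 002 010 012 202 210 212
SC∖claimed = {010}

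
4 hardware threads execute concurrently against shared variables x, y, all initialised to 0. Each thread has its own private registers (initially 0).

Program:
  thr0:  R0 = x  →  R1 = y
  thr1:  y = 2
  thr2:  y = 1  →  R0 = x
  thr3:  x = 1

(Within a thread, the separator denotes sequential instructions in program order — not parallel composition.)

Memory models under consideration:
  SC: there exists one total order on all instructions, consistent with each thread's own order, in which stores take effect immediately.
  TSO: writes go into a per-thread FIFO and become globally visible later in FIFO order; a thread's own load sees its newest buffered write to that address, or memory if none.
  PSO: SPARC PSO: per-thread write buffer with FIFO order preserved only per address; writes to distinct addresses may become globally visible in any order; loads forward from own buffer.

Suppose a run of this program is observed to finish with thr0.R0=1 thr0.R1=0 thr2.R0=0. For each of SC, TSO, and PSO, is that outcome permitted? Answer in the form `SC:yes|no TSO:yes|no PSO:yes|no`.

SC:no TSO:yes PSO:yes

outcome vector order: (thr0.R0,thr0.R1,thr2.R0)
under SC → <0 0 0> <0 0 1> <0 1 0> <0 1 1> <0 2 0> <0 2 1> <1 0 1> <1 1 0> <1 1 1> <1 2 0> <1 2 1>
under TSO → <0 0 0> <0 0 1> <0 1 0> <0 1 1> <0 2 0> <0 2 1> <1 0 0> <1 0 1> <1 1 0> <1 1 1> <1 2 0> <1 2 1>
under PSO → <0 0 0> <0 0 1> <0 1 0> <0 1 1> <0 2 0> <0 2 1> <1 0 0> <1 0 1> <1 1 0> <1 1 1> <1 2 0> <1 2 1>
target <1 0 0> ∈ {TSO,PSO}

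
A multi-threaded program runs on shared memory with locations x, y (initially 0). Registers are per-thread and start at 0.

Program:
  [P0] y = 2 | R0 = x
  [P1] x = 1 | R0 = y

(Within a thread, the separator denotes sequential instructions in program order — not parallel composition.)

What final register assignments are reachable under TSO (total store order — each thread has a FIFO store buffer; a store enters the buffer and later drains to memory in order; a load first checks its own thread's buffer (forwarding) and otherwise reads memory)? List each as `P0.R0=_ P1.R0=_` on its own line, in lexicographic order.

P0.R0=0 P1.R0=0
P0.R0=0 P1.R0=2
P0.R0=1 P1.R0=0
P0.R0=1 P1.R0=2

outcome vector order: (P0.R0,P1.R0)
|TSO outcomes| = 4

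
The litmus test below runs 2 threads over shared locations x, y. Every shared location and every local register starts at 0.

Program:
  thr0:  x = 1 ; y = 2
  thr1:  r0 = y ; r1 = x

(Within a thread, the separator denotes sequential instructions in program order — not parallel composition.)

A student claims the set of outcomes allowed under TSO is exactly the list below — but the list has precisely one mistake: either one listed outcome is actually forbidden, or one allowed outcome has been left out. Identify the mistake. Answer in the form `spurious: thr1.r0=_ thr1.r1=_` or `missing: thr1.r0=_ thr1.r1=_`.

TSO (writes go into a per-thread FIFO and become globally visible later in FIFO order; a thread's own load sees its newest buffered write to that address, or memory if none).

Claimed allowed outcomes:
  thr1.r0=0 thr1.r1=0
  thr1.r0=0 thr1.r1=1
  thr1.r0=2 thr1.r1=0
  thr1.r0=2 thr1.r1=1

spurious: thr1.r0=2 thr1.r1=0

outcome vector order: (thr1.r0,thr1.r1)
[TSO] allowed = {00 01 21}
claimed∖TSO = {20}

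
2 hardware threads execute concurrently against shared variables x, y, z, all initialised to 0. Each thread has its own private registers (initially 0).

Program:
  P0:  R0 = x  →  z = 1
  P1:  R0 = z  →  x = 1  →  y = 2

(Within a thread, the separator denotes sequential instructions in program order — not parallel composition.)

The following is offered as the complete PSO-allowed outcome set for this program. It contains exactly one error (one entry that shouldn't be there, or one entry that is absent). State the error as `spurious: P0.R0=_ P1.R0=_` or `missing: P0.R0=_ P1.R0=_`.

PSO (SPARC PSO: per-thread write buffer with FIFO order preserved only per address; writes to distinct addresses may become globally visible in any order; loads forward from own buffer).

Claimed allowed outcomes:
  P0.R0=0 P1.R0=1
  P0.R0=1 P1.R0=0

outcome vector order: (P0.R0,P1.R0)
[PSO] allowed = {(0,0), (0,1), (1,0)}
PSO∖claimed = {(0,0)}

missing: P0.R0=0 P1.R0=0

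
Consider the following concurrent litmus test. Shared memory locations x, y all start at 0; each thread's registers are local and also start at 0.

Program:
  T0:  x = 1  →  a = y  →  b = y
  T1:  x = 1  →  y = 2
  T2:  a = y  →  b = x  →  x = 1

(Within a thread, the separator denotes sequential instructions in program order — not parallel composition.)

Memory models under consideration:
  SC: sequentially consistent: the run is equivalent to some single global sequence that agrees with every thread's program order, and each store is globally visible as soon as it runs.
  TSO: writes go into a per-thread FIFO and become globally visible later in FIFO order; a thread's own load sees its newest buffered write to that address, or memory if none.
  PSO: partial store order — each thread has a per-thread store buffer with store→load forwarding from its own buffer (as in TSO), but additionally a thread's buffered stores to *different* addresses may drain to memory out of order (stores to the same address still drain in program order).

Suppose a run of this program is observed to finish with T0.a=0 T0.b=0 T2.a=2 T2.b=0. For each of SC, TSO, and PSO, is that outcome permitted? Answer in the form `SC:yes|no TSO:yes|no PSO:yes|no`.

outcome vector order: (T0.a,T0.b,T2.a,T2.b)
SC: 9 outcomes — {0000 0001 0021 0200 0201 0221 2200 2201 2221}
TSO: 9 outcomes — {0000 0001 0021 0200 0201 0221 2200 2201 2221}
PSO: 12 outcomes — {0000 0001 0020 0021 0200 0201 0220 0221 2200 2201 2220 2221}
target 0020 ∈ {PSO}

SC:no TSO:no PSO:yes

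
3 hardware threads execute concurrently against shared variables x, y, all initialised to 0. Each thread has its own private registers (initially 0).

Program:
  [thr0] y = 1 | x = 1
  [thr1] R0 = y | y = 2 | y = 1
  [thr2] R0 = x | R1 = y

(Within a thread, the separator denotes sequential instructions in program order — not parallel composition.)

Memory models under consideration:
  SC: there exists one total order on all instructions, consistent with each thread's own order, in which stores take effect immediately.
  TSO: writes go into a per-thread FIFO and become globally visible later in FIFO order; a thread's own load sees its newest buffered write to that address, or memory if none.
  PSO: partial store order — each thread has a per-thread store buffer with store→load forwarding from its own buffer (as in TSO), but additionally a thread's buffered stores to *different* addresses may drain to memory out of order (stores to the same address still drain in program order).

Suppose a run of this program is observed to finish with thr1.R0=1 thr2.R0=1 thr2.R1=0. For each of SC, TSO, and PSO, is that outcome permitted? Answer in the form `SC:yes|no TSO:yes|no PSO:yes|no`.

SC:no TSO:no PSO:yes

outcome vector order: (thr1.R0,thr2.R0,thr2.R1)
[SC] allowed = {0/0/0, 0/0/1, 0/0/2, 0/1/1, 0/1/2, 1/0/0, 1/0/1, 1/0/2, 1/1/1, 1/1/2}
[TSO] allowed = {0/0/0, 0/0/1, 0/0/2, 0/1/1, 0/1/2, 1/0/0, 1/0/1, 1/0/2, 1/1/1, 1/1/2}
[PSO] allowed = {0/0/0, 0/0/1, 0/0/2, 0/1/0, 0/1/1, 0/1/2, 1/0/0, 1/0/1, 1/0/2, 1/1/0, 1/1/1, 1/1/2}
target 1/1/0 ∈ {PSO}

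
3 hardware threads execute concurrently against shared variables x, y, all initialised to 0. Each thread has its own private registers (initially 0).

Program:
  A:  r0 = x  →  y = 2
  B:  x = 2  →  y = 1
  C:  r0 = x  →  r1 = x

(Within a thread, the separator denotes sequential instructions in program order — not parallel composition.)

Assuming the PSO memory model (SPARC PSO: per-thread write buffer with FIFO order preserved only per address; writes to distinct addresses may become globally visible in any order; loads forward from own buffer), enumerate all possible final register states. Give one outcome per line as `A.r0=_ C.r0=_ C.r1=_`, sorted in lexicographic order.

outcome vector order: (A.r0,C.r0,C.r1)
|PSO outcomes| = 6

A.r0=0 C.r0=0 C.r1=0
A.r0=0 C.r0=0 C.r1=2
A.r0=0 C.r0=2 C.r1=2
A.r0=2 C.r0=0 C.r1=0
A.r0=2 C.r0=0 C.r1=2
A.r0=2 C.r0=2 C.r1=2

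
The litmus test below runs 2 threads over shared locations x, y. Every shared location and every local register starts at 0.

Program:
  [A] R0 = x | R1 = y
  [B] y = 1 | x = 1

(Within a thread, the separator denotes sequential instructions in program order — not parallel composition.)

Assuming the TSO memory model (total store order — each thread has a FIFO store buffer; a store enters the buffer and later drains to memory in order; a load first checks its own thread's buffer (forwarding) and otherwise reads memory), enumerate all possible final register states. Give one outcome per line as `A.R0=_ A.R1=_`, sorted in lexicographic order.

A.R0=0 A.R1=0
A.R0=0 A.R1=1
A.R0=1 A.R1=1

outcome vector order: (A.R0,A.R1)
|TSO outcomes| = 3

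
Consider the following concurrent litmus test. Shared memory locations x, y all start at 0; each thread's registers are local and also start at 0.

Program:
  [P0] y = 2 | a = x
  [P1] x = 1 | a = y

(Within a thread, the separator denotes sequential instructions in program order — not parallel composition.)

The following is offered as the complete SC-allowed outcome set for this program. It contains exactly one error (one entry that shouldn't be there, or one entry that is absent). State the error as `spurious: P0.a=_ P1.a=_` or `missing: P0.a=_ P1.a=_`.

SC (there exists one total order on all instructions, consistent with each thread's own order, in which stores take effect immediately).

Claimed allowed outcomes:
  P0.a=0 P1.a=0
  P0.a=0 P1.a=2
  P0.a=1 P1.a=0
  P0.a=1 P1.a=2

spurious: P0.a=0 P1.a=0

outcome vector order: (P0.a,P1.a)
SC (3): <0 2>; <1 0>; <1 2>
claimed∖SC = {<0 0>}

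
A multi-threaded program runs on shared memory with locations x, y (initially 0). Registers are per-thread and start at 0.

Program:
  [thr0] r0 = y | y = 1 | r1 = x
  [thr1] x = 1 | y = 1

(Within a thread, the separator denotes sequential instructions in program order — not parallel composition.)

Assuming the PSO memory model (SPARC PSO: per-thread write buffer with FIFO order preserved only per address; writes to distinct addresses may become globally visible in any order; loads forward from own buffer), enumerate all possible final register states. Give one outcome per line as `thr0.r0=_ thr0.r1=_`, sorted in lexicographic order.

thr0.r0=0 thr0.r1=0
thr0.r0=0 thr0.r1=1
thr0.r0=1 thr0.r1=0
thr0.r0=1 thr0.r1=1

outcome vector order: (thr0.r0,thr0.r1)
|PSO outcomes| = 4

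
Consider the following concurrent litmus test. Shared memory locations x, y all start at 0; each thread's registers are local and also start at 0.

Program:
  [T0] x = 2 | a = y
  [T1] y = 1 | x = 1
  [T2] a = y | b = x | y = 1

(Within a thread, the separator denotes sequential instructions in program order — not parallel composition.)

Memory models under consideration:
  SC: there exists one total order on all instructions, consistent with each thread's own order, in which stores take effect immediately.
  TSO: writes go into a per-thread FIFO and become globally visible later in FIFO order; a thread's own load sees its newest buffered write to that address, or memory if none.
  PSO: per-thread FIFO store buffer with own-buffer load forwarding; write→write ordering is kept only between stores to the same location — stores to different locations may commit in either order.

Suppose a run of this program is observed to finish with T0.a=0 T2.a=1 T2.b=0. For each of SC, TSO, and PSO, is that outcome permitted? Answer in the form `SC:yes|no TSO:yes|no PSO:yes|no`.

SC:no TSO:yes PSO:yes

outcome vector order: (T0.a,T2.a,T2.b)
under SC → 0/0/0 0/0/1 0/0/2 0/1/1 0/1/2 1/0/0 1/0/1 1/0/2 1/1/0 1/1/1 1/1/2
under TSO → 0/0/0 0/0/1 0/0/2 0/1/0 0/1/1 0/1/2 1/0/0 1/0/1 1/0/2 1/1/0 1/1/1 1/1/2
under PSO → 0/0/0 0/0/1 0/0/2 0/1/0 0/1/1 0/1/2 1/0/0 1/0/1 1/0/2 1/1/0 1/1/1 1/1/2
target 0/1/0 ∈ {TSO,PSO}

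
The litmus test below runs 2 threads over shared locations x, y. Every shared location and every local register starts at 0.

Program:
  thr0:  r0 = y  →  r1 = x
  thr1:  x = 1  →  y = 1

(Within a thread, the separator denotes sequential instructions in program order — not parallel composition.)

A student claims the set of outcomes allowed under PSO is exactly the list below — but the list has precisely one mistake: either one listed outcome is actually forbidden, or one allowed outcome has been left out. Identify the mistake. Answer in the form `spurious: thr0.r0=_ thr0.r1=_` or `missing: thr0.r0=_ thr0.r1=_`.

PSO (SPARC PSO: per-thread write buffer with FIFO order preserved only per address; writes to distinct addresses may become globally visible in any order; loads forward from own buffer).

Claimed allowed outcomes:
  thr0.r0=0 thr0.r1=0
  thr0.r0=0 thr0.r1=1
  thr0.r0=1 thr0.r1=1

missing: thr0.r0=1 thr0.r1=0

outcome vector order: (thr0.r0,thr0.r1)
PSO (4): 0/0 0/1 1/0 1/1
PSO∖claimed = {1/0}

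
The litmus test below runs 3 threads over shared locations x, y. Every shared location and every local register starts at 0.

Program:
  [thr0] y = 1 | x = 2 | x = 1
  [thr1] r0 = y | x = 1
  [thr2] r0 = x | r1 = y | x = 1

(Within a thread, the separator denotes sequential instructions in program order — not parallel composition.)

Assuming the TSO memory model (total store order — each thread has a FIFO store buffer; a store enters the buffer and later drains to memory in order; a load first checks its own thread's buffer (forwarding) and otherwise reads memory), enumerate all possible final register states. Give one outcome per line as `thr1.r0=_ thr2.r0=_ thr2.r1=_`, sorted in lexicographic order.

outcome vector order: (thr1.r0,thr2.r0,thr2.r1)
|TSO outcomes| = 9

thr1.r0=0 thr2.r0=0 thr2.r1=0
thr1.r0=0 thr2.r0=0 thr2.r1=1
thr1.r0=0 thr2.r0=1 thr2.r1=0
thr1.r0=0 thr2.r0=1 thr2.r1=1
thr1.r0=0 thr2.r0=2 thr2.r1=1
thr1.r0=1 thr2.r0=0 thr2.r1=0
thr1.r0=1 thr2.r0=0 thr2.r1=1
thr1.r0=1 thr2.r0=1 thr2.r1=1
thr1.r0=1 thr2.r0=2 thr2.r1=1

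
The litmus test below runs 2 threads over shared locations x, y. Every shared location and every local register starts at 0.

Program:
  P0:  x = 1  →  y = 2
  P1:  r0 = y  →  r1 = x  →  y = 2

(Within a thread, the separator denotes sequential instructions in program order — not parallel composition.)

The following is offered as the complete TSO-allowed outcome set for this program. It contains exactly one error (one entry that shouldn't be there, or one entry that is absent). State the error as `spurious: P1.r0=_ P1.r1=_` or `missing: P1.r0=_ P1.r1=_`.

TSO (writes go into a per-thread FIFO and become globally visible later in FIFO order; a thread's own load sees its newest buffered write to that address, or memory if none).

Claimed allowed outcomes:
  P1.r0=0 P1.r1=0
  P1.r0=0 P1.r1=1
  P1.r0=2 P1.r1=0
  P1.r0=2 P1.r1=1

spurious: P1.r0=2 P1.r1=0

outcome vector order: (P1.r0,P1.r1)
TSO: 3 outcomes — {0/0, 0/1, 2/1}
claimed∖TSO = {2/0}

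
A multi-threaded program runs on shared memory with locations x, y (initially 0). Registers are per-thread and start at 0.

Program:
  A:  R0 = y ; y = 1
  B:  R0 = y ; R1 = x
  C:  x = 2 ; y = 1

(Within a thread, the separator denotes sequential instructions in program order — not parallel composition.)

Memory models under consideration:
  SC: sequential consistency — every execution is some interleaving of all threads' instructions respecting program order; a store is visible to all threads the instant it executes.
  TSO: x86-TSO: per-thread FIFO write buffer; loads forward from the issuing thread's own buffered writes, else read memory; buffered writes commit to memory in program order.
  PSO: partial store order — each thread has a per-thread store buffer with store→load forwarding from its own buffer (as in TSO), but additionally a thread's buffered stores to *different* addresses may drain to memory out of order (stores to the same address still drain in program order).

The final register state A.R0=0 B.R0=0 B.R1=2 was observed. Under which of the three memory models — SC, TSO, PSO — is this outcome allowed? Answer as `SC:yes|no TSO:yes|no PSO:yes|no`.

SC:yes TSO:yes PSO:yes

outcome vector order: (A.R0,B.R0,B.R1)
SC: 7 outcomes — {(0,0,0); (0,0,2); (0,1,0); (0,1,2); (1,0,0); (1,0,2); (1,1,2)}
TSO: 7 outcomes — {(0,0,0); (0,0,2); (0,1,0); (0,1,2); (1,0,0); (1,0,2); (1,1,2)}
PSO: 8 outcomes — {(0,0,0); (0,0,2); (0,1,0); (0,1,2); (1,0,0); (1,0,2); (1,1,0); (1,1,2)}
target (0,0,2) ∈ {SC,TSO,PSO}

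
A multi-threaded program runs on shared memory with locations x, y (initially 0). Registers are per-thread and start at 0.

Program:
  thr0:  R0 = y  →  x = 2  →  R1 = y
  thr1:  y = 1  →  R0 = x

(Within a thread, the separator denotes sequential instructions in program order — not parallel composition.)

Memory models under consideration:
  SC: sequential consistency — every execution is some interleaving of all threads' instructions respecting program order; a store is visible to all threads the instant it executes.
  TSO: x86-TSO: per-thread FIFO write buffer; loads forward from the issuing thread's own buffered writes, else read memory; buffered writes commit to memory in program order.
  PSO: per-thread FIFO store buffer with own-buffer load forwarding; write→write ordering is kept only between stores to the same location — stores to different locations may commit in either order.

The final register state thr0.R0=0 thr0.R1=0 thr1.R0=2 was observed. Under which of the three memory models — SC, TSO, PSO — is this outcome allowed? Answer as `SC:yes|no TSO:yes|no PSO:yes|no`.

outcome vector order: (thr0.R0,thr0.R1,thr1.R0)
[SC] allowed = {002, 010, 012, 110, 112}
[TSO] allowed = {000, 002, 010, 012, 110, 112}
[PSO] allowed = {000, 002, 010, 012, 110, 112}
target 002 ∈ {SC,TSO,PSO}

SC:yes TSO:yes PSO:yes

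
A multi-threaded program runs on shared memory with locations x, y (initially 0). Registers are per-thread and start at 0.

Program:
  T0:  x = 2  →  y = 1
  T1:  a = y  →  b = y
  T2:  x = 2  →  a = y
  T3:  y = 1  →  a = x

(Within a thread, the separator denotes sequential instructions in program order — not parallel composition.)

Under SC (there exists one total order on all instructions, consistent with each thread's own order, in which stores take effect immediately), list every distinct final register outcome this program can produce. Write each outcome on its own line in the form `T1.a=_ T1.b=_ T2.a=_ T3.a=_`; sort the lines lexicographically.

T1.a=0 T1.b=0 T2.a=0 T3.a=2
T1.a=0 T1.b=0 T2.a=1 T3.a=0
T1.a=0 T1.b=0 T2.a=1 T3.a=2
T1.a=0 T1.b=1 T2.a=0 T3.a=2
T1.a=0 T1.b=1 T2.a=1 T3.a=0
T1.a=0 T1.b=1 T2.a=1 T3.a=2
T1.a=1 T1.b=1 T2.a=0 T3.a=2
T1.a=1 T1.b=1 T2.a=1 T3.a=0
T1.a=1 T1.b=1 T2.a=1 T3.a=2

outcome vector order: (T1.a,T1.b,T2.a,T3.a)
|SC outcomes| = 9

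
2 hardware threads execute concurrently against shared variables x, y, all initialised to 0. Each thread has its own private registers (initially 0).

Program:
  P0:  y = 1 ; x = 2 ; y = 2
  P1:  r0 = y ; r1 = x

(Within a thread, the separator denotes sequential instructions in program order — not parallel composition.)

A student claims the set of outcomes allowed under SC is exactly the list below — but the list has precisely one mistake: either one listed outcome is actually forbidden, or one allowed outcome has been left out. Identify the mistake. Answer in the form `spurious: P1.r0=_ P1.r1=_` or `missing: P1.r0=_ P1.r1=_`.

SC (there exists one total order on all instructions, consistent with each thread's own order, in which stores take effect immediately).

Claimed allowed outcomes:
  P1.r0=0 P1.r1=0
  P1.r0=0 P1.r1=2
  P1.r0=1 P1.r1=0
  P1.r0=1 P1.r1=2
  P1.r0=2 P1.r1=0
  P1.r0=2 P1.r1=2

spurious: P1.r0=2 P1.r1=0

outcome vector order: (P1.r0,P1.r1)
SC: 5 outcomes — {00 02 10 12 22}
claimed∖SC = {20}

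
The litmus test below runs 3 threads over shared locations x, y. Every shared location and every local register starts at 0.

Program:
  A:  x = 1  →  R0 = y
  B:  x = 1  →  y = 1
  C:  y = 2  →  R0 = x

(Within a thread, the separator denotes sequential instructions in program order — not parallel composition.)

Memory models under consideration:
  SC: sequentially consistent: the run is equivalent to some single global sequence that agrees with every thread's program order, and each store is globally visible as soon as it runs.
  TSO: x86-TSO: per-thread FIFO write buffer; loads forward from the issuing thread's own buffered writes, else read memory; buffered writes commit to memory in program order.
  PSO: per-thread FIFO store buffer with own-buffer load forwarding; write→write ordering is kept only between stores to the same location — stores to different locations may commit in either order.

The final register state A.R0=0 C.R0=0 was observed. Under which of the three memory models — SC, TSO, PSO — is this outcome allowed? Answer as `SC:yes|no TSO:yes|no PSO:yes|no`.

SC:no TSO:yes PSO:yes

outcome vector order: (A.R0,C.R0)
SC: 5 outcomes — {01; 10; 11; 20; 21}
TSO: 6 outcomes — {00; 01; 10; 11; 20; 21}
PSO: 6 outcomes — {00; 01; 10; 11; 20; 21}
target 00 ∈ {TSO,PSO}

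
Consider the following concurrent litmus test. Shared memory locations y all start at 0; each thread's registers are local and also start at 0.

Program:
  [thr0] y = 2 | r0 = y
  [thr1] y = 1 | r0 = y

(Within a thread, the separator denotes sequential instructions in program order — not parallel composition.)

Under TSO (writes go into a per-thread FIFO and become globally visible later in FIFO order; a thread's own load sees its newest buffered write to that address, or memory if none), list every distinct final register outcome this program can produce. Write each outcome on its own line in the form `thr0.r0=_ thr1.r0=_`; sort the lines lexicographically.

thr0.r0=1 thr1.r0=1
thr0.r0=2 thr1.r0=1
thr0.r0=2 thr1.r0=2

outcome vector order: (thr0.r0,thr1.r0)
|TSO outcomes| = 3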